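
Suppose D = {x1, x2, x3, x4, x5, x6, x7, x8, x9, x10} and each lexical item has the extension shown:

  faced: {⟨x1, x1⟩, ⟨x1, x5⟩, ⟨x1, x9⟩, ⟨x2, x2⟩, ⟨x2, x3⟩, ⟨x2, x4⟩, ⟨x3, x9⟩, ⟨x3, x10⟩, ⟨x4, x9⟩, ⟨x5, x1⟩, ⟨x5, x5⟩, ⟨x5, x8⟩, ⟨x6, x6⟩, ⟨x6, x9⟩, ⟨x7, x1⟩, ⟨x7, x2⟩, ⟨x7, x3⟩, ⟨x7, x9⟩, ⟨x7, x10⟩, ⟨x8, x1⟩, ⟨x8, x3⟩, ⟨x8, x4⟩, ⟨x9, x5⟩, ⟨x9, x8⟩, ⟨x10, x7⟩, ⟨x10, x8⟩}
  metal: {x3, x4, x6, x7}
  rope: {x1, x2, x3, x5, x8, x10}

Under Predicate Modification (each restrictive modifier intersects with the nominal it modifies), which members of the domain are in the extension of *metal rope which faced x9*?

{x3}

⟦which faced x9⟧ = {x : ⟨x, x9⟩ ∈ ⟦faced⟧} = {x1, x3, x4, x6, x7}
⟦rope⟧ = {x1, x2, x3, x5, x8, x10}
… ∩ ⟦which faced x9⟧ = {x1, x2, x3, x5, x8, x10} ∩ {x1, x3, x4, x6, x7} = {x1, x3}
… ∩ ⟦metal⟧ = {x1, x3} ∩ {x3, x4, x6, x7} = {x3}
So ⟦metal rope which faced x9⟧ = {x3}.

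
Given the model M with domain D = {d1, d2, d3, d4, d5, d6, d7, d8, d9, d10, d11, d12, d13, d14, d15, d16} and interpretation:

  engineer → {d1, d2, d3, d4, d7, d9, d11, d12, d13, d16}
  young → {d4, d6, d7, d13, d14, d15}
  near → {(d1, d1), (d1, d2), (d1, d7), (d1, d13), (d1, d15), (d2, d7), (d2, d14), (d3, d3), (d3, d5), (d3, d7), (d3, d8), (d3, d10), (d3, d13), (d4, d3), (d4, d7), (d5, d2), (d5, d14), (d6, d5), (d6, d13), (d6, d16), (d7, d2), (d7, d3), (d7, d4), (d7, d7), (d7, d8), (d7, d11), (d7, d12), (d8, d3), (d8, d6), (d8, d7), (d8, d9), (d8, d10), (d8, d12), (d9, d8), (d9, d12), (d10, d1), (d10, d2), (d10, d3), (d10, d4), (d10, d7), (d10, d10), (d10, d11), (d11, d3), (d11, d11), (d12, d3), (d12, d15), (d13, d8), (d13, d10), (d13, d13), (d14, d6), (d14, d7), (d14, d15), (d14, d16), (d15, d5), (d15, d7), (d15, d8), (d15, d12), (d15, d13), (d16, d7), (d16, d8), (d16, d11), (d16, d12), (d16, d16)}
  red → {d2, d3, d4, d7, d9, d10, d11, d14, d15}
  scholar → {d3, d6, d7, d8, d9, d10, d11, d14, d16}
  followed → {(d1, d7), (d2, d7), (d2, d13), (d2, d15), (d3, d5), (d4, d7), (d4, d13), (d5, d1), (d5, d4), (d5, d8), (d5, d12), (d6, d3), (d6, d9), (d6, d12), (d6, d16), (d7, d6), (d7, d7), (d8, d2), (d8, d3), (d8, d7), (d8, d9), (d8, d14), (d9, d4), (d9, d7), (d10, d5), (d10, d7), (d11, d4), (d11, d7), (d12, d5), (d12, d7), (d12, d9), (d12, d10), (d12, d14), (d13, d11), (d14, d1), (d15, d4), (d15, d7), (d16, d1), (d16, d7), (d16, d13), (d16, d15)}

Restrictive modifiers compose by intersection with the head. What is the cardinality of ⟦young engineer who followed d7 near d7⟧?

⟦who followed d7⟧ = {x : ⟨x, d7⟩ ∈ ⟦followed⟧} = {d1, d2, d4, d7, d8, d9, d10, d11, d12, d15, d16}
⟦near d7⟧ = {x : ⟨x, d7⟩ ∈ ⟦near⟧} = {d1, d2, d3, d4, d7, d8, d10, d14, d15, d16}
⟦engineer⟧ = {d1, d2, d3, d4, d7, d9, d11, d12, d13, d16}
… ∩ ⟦who followed d7⟧ = {d1, d2, d3, d4, d7, d9, d11, d12, d13, d16} ∩ {d1, d2, d4, d7, d8, d9, d10, d11, d12, d15, d16} = {d1, d2, d4, d7, d9, d11, d12, d16}
… ∩ ⟦near d7⟧ = {d1, d2, d4, d7, d9, d11, d12, d16} ∩ {d1, d2, d3, d4, d7, d8, d10, d14, d15, d16} = {d1, d2, d4, d7, d16}
… ∩ ⟦young⟧ = {d1, d2, d4, d7, d16} ∩ {d4, d6, d7, d13, d14, d15} = {d4, d7}
⟦young engineer who followed d7 near d7⟧ = {d4, d7}, so the cardinality is 2.

2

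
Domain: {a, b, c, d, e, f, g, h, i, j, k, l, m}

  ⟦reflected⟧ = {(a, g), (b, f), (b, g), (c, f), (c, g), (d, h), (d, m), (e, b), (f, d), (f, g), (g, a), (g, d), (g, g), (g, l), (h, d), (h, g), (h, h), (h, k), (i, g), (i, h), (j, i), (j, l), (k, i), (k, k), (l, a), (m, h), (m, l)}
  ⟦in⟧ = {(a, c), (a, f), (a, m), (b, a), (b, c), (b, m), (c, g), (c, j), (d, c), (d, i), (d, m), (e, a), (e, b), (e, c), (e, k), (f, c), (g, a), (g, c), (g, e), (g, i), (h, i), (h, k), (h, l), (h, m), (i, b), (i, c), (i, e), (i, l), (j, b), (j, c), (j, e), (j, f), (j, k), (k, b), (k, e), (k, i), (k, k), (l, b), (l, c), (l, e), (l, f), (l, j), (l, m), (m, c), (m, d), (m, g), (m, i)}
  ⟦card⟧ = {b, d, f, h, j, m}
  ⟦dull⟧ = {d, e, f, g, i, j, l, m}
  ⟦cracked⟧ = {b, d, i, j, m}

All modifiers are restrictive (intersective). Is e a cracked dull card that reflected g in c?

⟦that reflected g⟧ = {x : ⟨x, g⟩ ∈ ⟦reflected⟧} = {a, b, c, f, g, h, i}
⟦in c⟧ = {x : ⟨x, c⟩ ∈ ⟦in⟧} = {a, b, d, e, f, g, i, j, l, m}
⟦card⟧ = {b, d, f, h, j, m}
… ∩ ⟦that reflected g⟧ = {b, d, f, h, j, m} ∩ {a, b, c, f, g, h, i} = {b, f, h}
… ∩ ⟦in c⟧ = {b, f, h} ∩ {a, b, d, e, f, g, i, j, l, m} = {b, f}
… ∩ ⟦cracked⟧ = {b, f} ∩ {b, d, i, j, m} = {b}
… ∩ ⟦dull⟧ = {b} ∩ {d, e, f, g, i, j, l, m} = ∅
⟦cracked dull card that reflected g in c⟧ = ∅; e ∉ this set.

no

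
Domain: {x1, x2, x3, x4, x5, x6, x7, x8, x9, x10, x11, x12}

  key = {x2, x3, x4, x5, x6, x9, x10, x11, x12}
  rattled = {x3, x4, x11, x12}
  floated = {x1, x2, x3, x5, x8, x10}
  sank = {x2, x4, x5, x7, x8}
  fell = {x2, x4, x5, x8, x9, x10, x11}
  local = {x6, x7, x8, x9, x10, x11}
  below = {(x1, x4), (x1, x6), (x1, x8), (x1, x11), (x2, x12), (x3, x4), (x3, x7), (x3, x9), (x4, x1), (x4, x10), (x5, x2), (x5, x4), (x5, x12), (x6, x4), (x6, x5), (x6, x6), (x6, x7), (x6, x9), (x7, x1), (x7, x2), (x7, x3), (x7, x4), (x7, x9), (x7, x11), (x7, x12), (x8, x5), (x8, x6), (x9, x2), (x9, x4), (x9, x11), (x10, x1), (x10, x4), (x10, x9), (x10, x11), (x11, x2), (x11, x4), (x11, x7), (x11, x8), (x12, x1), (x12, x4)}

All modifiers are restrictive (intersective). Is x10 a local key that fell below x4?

⟦that fell⟧ = ⟦fell⟧ = {x2, x4, x5, x8, x9, x10, x11}
⟦below x4⟧ = {x : ⟨x, x4⟩ ∈ ⟦below⟧} = {x1, x3, x5, x6, x7, x9, x10, x11, x12}
⟦key⟧ = {x2, x3, x4, x5, x6, x9, x10, x11, x12}
… ∩ ⟦that fell⟧ = {x2, x3, x4, x5, x6, x9, x10, x11, x12} ∩ {x2, x4, x5, x8, x9, x10, x11} = {x2, x4, x5, x9, x10, x11}
… ∩ ⟦below x4⟧ = {x2, x4, x5, x9, x10, x11} ∩ {x1, x3, x5, x6, x7, x9, x10, x11, x12} = {x5, x9, x10, x11}
… ∩ ⟦local⟧ = {x5, x9, x10, x11} ∩ {x6, x7, x8, x9, x10, x11} = {x9, x10, x11}
⟦local key that fell below x4⟧ = {x9, x10, x11}; x10 ∈ this set.

yes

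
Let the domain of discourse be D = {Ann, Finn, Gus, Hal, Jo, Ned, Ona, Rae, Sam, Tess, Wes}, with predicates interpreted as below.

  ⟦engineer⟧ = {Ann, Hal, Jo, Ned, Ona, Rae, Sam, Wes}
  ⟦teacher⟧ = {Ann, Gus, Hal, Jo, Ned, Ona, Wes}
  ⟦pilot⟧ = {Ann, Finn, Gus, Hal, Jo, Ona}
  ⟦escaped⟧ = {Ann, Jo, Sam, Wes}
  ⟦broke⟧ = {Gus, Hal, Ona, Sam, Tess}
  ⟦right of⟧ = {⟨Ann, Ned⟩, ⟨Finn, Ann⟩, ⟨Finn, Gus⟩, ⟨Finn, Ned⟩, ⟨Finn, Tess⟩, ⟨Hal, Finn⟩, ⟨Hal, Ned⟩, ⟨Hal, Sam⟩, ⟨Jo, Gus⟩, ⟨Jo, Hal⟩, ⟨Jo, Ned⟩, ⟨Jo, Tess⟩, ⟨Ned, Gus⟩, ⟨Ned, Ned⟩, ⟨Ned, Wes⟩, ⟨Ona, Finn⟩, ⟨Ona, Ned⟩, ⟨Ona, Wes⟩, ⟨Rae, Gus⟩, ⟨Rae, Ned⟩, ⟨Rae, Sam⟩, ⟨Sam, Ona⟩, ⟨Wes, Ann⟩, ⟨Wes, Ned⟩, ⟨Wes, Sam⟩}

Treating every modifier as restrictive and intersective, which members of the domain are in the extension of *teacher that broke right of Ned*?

⟦that broke⟧ = ⟦broke⟧ = {Gus, Hal, Ona, Sam, Tess}
⟦right of Ned⟧ = {x : ⟨x, Ned⟩ ∈ ⟦right of⟧} = {Ann, Finn, Hal, Jo, Ned, Ona, Rae, Wes}
⟦teacher⟧ = {Ann, Gus, Hal, Jo, Ned, Ona, Wes}
… ∩ ⟦that broke⟧ = {Ann, Gus, Hal, Jo, Ned, Ona, Wes} ∩ {Gus, Hal, Ona, Sam, Tess} = {Gus, Hal, Ona}
… ∩ ⟦right of Ned⟧ = {Gus, Hal, Ona} ∩ {Ann, Finn, Hal, Jo, Ned, Ona, Rae, Wes} = {Hal, Ona}
So ⟦teacher that broke right of Ned⟧ = {Hal, Ona}.

{Hal, Ona}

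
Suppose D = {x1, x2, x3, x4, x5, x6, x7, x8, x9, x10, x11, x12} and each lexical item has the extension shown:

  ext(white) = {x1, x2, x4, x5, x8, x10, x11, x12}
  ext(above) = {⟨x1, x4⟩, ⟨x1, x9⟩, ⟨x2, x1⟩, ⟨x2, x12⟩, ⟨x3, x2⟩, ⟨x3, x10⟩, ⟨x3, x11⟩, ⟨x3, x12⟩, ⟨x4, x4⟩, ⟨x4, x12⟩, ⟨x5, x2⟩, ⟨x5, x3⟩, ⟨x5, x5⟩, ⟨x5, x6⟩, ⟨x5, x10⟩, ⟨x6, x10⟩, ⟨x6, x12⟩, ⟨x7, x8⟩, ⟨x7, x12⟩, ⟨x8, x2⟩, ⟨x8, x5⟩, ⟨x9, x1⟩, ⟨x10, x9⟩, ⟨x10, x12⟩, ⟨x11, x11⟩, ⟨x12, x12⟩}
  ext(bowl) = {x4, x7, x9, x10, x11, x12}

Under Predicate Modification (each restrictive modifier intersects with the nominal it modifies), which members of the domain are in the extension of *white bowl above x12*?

{x4, x10, x12}

⟦above x12⟧ = {x : ⟨x, x12⟩ ∈ ⟦above⟧} = {x2, x3, x4, x6, x7, x10, x12}
⟦bowl⟧ = {x4, x7, x9, x10, x11, x12}
… ∩ ⟦above x12⟧ = {x4, x7, x9, x10, x11, x12} ∩ {x2, x3, x4, x6, x7, x10, x12} = {x4, x7, x10, x12}
… ∩ ⟦white⟧ = {x4, x7, x10, x12} ∩ {x1, x2, x4, x5, x8, x10, x11, x12} = {x4, x10, x12}
So ⟦white bowl above x12⟧ = {x4, x10, x12}.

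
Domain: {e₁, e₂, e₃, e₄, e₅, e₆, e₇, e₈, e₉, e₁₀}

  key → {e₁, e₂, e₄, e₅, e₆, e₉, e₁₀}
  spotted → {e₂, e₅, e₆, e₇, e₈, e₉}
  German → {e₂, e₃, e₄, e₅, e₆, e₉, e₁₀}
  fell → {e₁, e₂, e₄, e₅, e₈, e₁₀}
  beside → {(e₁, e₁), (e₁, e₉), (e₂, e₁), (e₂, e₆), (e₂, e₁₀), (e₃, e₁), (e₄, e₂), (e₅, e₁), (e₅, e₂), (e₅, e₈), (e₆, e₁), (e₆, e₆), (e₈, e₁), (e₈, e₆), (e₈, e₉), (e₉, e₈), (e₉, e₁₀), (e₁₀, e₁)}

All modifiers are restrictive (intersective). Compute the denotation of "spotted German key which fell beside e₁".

⟦which fell⟧ = ⟦fell⟧ = {e₁, e₂, e₄, e₅, e₈, e₁₀}
⟦beside e₁⟧ = {x : ⟨x, e₁⟩ ∈ ⟦beside⟧} = {e₁, e₂, e₃, e₅, e₆, e₈, e₁₀}
⟦key⟧ = {e₁, e₂, e₄, e₅, e₆, e₉, e₁₀}
… ∩ ⟦which fell⟧ = {e₁, e₂, e₄, e₅, e₆, e₉, e₁₀} ∩ {e₁, e₂, e₄, e₅, e₈, e₁₀} = {e₁, e₂, e₄, e₅, e₁₀}
… ∩ ⟦beside e₁⟧ = {e₁, e₂, e₄, e₅, e₁₀} ∩ {e₁, e₂, e₃, e₅, e₆, e₈, e₁₀} = {e₁, e₂, e₅, e₁₀}
… ∩ ⟦spotted⟧ = {e₁, e₂, e₅, e₁₀} ∩ {e₂, e₅, e₆, e₇, e₈, e₉} = {e₂, e₅}
… ∩ ⟦German⟧ = {e₂, e₅} ∩ {e₂, e₃, e₄, e₅, e₆, e₉, e₁₀} = {e₂, e₅}
So ⟦spotted German key which fell beside e₁⟧ = {e₂, e₅}.

{e₂, e₅}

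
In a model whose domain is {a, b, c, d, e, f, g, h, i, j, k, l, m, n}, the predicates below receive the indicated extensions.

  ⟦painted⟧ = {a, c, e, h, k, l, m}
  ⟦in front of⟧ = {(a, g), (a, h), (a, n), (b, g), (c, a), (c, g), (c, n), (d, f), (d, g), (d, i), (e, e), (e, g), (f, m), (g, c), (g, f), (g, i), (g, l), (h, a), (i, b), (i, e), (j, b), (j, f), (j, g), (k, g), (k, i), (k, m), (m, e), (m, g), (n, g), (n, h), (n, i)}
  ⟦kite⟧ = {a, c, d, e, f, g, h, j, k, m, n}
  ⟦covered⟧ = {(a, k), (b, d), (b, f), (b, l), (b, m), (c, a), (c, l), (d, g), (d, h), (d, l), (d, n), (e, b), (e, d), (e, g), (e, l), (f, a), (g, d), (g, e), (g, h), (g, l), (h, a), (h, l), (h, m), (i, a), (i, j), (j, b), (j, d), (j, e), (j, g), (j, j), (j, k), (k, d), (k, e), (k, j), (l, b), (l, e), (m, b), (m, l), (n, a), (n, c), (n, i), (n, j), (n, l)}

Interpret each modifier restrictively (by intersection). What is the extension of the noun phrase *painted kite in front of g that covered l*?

{c, e, m}

⟦in front of g⟧ = {x : ⟨x, g⟩ ∈ ⟦in front of⟧} = {a, b, c, d, e, j, k, m, n}
⟦that covered l⟧ = {x : ⟨x, l⟩ ∈ ⟦covered⟧} = {b, c, d, e, g, h, m, n}
⟦kite⟧ = {a, c, d, e, f, g, h, j, k, m, n}
… ∩ ⟦in front of g⟧ = {a, c, d, e, f, g, h, j, k, m, n} ∩ {a, b, c, d, e, j, k, m, n} = {a, c, d, e, j, k, m, n}
… ∩ ⟦that covered l⟧ = {a, c, d, e, j, k, m, n} ∩ {b, c, d, e, g, h, m, n} = {c, d, e, m, n}
… ∩ ⟦painted⟧ = {c, d, e, m, n} ∩ {a, c, e, h, k, l, m} = {c, e, m}
So ⟦painted kite in front of g that covered l⟧ = {c, e, m}.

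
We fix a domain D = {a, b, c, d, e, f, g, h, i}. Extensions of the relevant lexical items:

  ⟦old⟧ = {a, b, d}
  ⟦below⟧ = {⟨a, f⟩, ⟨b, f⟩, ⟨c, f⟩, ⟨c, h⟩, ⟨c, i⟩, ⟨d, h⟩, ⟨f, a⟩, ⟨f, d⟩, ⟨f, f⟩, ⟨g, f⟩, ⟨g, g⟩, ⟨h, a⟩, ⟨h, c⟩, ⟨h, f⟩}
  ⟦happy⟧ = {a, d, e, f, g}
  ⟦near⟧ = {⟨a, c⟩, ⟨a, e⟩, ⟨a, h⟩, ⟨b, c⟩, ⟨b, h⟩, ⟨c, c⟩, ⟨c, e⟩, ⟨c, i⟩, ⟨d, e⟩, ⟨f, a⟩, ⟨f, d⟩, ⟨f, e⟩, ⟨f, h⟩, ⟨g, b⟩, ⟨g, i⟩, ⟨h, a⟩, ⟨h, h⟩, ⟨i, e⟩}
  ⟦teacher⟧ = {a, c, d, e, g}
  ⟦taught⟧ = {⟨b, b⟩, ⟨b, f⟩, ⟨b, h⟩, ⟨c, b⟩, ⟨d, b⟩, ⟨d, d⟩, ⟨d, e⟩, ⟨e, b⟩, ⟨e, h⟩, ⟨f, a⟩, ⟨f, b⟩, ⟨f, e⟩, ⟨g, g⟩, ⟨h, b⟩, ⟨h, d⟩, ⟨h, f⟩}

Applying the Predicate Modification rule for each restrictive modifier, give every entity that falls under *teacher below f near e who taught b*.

⟦below f⟧ = {x : ⟨x, f⟩ ∈ ⟦below⟧} = {a, b, c, f, g, h}
⟦near e⟧ = {x : ⟨x, e⟩ ∈ ⟦near⟧} = {a, c, d, f, i}
⟦who taught b⟧ = {x : ⟨x, b⟩ ∈ ⟦taught⟧} = {b, c, d, e, f, h}
⟦teacher⟧ = {a, c, d, e, g}
… ∩ ⟦below f⟧ = {a, c, d, e, g} ∩ {a, b, c, f, g, h} = {a, c, g}
… ∩ ⟦near e⟧ = {a, c, g} ∩ {a, c, d, f, i} = {a, c}
… ∩ ⟦who taught b⟧ = {a, c} ∩ {b, c, d, e, f, h} = {c}
So ⟦teacher below f near e who taught b⟧ = {c}.

{c}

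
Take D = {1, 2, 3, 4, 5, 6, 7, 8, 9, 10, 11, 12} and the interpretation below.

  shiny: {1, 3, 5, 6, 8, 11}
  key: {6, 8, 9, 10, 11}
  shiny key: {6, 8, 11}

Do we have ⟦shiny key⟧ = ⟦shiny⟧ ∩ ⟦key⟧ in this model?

⟦shiny⟧ ∩ ⟦key⟧ = {1, 3, 5, 6, 8, 11} ∩ {6, 8, 9, 10, 11} = {6, 8, 11}
Observed ⟦shiny key⟧ = {6, 8, 11}.
These coincide, so the modifier is intersective here.

yes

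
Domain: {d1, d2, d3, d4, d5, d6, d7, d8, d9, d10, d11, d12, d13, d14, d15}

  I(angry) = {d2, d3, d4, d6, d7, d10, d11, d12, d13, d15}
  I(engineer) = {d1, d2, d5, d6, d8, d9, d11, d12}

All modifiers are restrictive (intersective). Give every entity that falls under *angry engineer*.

{d2, d6, d11, d12}

⟦engineer⟧ = {d1, d2, d5, d6, d8, d9, d11, d12}
… ∩ ⟦angry⟧ = {d1, d2, d5, d6, d8, d9, d11, d12} ∩ {d2, d3, d4, d6, d7, d10, d11, d12, d13, d15} = {d2, d6, d11, d12}
So ⟦angry engineer⟧ = {d2, d6, d11, d12}.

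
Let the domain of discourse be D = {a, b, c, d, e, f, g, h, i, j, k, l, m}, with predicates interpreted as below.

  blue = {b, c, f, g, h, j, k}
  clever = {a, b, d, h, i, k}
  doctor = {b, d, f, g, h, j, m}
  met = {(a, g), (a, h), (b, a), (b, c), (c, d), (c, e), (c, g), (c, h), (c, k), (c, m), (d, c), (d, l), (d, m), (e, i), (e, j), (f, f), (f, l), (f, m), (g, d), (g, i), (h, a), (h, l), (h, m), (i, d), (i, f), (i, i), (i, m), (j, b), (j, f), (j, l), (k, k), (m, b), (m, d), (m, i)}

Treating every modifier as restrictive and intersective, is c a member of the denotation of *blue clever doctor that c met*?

no

⟦that c met⟧ = {x : ⟨c, x⟩ ∈ ⟦met⟧} = {d, e, g, h, k, m}
⟦doctor⟧ = {b, d, f, g, h, j, m}
… ∩ ⟦that c met⟧ = {b, d, f, g, h, j, m} ∩ {d, e, g, h, k, m} = {d, g, h, m}
… ∩ ⟦blue⟧ = {d, g, h, m} ∩ {b, c, f, g, h, j, k} = {g, h}
… ∩ ⟦clever⟧ = {g, h} ∩ {a, b, d, h, i, k} = {h}
⟦blue clever doctor that c met⟧ = {h}; c ∉ this set.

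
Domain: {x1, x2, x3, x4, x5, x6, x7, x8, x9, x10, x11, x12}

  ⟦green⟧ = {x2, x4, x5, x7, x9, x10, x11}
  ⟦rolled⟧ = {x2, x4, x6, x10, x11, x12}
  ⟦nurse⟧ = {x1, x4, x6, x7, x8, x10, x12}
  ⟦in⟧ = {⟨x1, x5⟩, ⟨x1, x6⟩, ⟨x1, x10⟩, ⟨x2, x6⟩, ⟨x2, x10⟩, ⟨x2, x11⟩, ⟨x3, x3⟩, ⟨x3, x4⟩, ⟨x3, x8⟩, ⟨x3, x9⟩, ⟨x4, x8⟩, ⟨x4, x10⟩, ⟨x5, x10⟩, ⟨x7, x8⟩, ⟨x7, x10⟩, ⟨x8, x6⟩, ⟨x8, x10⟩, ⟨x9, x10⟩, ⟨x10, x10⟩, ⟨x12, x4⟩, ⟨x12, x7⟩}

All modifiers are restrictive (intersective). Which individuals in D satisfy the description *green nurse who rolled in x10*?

{x4, x10}

⟦who rolled⟧ = ⟦rolled⟧ = {x2, x4, x6, x10, x11, x12}
⟦in x10⟧ = {x : ⟨x, x10⟩ ∈ ⟦in⟧} = {x1, x2, x4, x5, x7, x8, x9, x10}
⟦nurse⟧ = {x1, x4, x6, x7, x8, x10, x12}
… ∩ ⟦who rolled⟧ = {x1, x4, x6, x7, x8, x10, x12} ∩ {x2, x4, x6, x10, x11, x12} = {x4, x6, x10, x12}
… ∩ ⟦in x10⟧ = {x4, x6, x10, x12} ∩ {x1, x2, x4, x5, x7, x8, x9, x10} = {x4, x10}
… ∩ ⟦green⟧ = {x4, x10} ∩ {x2, x4, x5, x7, x9, x10, x11} = {x4, x10}
So ⟦green nurse who rolled in x10⟧ = {x4, x10}.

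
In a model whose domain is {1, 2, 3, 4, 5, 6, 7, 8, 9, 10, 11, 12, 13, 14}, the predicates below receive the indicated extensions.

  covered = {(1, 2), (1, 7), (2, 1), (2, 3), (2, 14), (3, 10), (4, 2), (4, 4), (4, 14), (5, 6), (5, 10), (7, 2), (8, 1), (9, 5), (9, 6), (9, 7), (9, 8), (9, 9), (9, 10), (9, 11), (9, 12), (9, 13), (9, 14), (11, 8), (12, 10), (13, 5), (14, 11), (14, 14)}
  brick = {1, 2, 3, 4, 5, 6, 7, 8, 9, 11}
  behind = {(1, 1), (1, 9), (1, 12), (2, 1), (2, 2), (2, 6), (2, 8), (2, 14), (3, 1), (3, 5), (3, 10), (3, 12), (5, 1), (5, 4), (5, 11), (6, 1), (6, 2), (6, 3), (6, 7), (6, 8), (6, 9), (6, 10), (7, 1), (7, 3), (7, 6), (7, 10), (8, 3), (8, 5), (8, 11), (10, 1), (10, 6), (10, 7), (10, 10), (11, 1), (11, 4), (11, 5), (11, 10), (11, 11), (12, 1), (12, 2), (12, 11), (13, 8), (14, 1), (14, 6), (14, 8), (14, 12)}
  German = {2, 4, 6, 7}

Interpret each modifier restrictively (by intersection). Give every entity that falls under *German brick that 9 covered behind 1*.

⟦that 9 covered⟧ = {x : ⟨9, x⟩ ∈ ⟦covered⟧} = {5, 6, 7, 8, 9, 10, 11, 12, 13, 14}
⟦behind 1⟧ = {x : ⟨x, 1⟩ ∈ ⟦behind⟧} = {1, 2, 3, 5, 6, 7, 10, 11, 12, 14}
⟦brick⟧ = {1, 2, 3, 4, 5, 6, 7, 8, 9, 11}
… ∩ ⟦that 9 covered⟧ = {1, 2, 3, 4, 5, 6, 7, 8, 9, 11} ∩ {5, 6, 7, 8, 9, 10, 11, 12, 13, 14} = {5, 6, 7, 8, 9, 11}
… ∩ ⟦behind 1⟧ = {5, 6, 7, 8, 9, 11} ∩ {1, 2, 3, 5, 6, 7, 10, 11, 12, 14} = {5, 6, 7, 11}
… ∩ ⟦German⟧ = {5, 6, 7, 11} ∩ {2, 4, 6, 7} = {6, 7}
So ⟦German brick that 9 covered behind 1⟧ = {6, 7}.

{6, 7}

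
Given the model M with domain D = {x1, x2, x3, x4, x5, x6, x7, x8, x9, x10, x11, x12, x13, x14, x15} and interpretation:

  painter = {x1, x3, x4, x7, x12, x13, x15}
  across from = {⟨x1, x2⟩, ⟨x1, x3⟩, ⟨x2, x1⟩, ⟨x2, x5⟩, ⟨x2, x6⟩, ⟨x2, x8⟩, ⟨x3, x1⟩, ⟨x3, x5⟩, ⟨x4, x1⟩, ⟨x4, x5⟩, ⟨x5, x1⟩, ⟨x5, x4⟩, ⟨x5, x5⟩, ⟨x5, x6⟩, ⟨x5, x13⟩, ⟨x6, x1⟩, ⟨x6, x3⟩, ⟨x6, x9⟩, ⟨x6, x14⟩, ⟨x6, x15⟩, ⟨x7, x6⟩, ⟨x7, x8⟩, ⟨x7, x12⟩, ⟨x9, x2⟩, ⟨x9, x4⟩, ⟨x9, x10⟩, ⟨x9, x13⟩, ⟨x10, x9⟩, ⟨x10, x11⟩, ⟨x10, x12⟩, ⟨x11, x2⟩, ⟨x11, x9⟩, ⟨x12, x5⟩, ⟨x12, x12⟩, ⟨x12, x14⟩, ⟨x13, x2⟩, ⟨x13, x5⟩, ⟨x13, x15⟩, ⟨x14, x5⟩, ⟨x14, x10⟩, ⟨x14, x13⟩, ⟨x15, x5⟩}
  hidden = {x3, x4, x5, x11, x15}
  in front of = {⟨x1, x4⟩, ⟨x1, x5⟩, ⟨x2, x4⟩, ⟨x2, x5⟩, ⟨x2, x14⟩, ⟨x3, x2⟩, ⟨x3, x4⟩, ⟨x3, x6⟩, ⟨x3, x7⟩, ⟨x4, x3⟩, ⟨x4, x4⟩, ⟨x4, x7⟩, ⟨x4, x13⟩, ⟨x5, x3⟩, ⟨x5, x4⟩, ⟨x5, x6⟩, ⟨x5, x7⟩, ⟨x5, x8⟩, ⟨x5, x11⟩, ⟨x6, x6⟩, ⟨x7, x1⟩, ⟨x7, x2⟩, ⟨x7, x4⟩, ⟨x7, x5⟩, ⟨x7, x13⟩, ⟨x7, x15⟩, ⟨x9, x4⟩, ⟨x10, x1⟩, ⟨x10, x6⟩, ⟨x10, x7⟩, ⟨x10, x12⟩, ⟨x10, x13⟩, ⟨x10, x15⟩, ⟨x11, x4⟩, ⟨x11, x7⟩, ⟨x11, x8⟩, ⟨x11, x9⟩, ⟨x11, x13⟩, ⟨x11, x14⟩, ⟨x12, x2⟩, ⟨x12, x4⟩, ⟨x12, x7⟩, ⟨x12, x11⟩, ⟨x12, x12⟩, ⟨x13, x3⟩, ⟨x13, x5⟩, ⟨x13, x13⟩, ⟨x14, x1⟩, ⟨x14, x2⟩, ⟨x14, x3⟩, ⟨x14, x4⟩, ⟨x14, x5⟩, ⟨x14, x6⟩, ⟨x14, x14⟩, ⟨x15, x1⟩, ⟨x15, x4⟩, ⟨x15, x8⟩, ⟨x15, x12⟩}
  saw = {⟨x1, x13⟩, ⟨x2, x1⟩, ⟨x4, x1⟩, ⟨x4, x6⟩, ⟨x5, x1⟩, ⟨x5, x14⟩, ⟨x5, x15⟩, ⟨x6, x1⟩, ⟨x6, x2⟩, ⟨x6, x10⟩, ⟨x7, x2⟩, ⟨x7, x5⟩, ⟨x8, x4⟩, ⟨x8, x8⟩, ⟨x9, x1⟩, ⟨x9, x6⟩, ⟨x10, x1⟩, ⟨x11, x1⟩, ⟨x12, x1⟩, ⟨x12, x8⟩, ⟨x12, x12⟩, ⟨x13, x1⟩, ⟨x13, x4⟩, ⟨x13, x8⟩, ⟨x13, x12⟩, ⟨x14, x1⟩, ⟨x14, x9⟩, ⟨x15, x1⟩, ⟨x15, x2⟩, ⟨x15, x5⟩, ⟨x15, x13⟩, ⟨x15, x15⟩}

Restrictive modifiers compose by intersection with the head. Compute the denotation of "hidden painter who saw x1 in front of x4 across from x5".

⟦who saw x1⟧ = {x : ⟨x, x1⟩ ∈ ⟦saw⟧} = {x2, x4, x5, x6, x9, x10, x11, x12, x13, x14, x15}
⟦in front of x4⟧ = {x : ⟨x, x4⟩ ∈ ⟦in front of⟧} = {x1, x2, x3, x4, x5, x7, x9, x11, x12, x14, x15}
⟦across from x5⟧ = {x : ⟨x, x5⟩ ∈ ⟦across from⟧} = {x2, x3, x4, x5, x12, x13, x14, x15}
⟦painter⟧ = {x1, x3, x4, x7, x12, x13, x15}
… ∩ ⟦who saw x1⟧ = {x1, x3, x4, x7, x12, x13, x15} ∩ {x2, x4, x5, x6, x9, x10, x11, x12, x13, x14, x15} = {x4, x12, x13, x15}
… ∩ ⟦in front of x4⟧ = {x4, x12, x13, x15} ∩ {x1, x2, x3, x4, x5, x7, x9, x11, x12, x14, x15} = {x4, x12, x15}
… ∩ ⟦across from x5⟧ = {x4, x12, x15} ∩ {x2, x3, x4, x5, x12, x13, x14, x15} = {x4, x12, x15}
… ∩ ⟦hidden⟧ = {x4, x12, x15} ∩ {x3, x4, x5, x11, x15} = {x4, x15}
So ⟦hidden painter who saw x1 in front of x4 across from x5⟧ = {x4, x15}.

{x4, x15}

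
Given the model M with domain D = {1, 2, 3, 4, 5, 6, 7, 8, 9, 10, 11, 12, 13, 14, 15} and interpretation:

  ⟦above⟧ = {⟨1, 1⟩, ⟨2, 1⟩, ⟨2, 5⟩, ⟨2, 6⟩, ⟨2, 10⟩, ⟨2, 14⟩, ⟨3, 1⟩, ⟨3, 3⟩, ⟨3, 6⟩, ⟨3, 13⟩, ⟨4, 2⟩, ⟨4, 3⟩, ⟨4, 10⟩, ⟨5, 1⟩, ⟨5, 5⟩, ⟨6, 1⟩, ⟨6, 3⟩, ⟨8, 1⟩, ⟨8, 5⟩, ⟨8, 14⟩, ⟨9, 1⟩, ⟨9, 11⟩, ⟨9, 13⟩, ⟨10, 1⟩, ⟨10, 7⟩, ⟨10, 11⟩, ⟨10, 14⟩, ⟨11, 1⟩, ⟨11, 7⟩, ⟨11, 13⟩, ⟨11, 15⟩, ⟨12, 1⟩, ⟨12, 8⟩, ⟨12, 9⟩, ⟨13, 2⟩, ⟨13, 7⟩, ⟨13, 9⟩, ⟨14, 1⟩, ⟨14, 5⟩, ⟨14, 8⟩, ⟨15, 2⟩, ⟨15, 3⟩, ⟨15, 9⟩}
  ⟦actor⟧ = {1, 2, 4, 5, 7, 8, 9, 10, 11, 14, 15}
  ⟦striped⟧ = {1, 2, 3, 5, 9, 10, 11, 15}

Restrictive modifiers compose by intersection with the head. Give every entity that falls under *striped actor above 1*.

⟦above 1⟧ = {x : ⟨x, 1⟩ ∈ ⟦above⟧} = {1, 2, 3, 5, 6, 8, 9, 10, 11, 12, 14}
⟦actor⟧ = {1, 2, 4, 5, 7, 8, 9, 10, 11, 14, 15}
… ∩ ⟦above 1⟧ = {1, 2, 4, 5, 7, 8, 9, 10, 11, 14, 15} ∩ {1, 2, 3, 5, 6, 8, 9, 10, 11, 12, 14} = {1, 2, 5, 8, 9, 10, 11, 14}
… ∩ ⟦striped⟧ = {1, 2, 5, 8, 9, 10, 11, 14} ∩ {1, 2, 3, 5, 9, 10, 11, 15} = {1, 2, 5, 9, 10, 11}
So ⟦striped actor above 1⟧ = {1, 2, 5, 9, 10, 11}.

{1, 2, 5, 9, 10, 11}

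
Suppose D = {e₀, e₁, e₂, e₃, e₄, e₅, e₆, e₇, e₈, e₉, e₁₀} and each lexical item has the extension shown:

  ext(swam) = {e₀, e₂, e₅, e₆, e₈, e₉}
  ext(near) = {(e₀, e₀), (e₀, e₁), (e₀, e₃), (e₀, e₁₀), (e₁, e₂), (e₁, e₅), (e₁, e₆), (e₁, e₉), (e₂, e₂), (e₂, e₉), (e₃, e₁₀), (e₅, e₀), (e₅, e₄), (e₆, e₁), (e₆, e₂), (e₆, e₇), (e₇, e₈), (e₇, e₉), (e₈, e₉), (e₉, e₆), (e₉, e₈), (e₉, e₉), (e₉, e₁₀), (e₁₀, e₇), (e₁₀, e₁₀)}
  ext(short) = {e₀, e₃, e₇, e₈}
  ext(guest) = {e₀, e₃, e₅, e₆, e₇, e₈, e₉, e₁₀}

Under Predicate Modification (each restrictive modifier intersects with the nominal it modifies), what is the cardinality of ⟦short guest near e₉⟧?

2

⟦near e₉⟧ = {x : ⟨x, e₉⟩ ∈ ⟦near⟧} = {e₁, e₂, e₇, e₈, e₉}
⟦guest⟧ = {e₀, e₃, e₅, e₆, e₇, e₈, e₉, e₁₀}
… ∩ ⟦near e₉⟧ = {e₀, e₃, e₅, e₆, e₇, e₈, e₉, e₁₀} ∩ {e₁, e₂, e₇, e₈, e₉} = {e₇, e₈, e₉}
… ∩ ⟦short⟧ = {e₇, e₈, e₉} ∩ {e₀, e₃, e₇, e₈} = {e₇, e₈}
⟦short guest near e₉⟧ = {e₇, e₈}, so the cardinality is 2.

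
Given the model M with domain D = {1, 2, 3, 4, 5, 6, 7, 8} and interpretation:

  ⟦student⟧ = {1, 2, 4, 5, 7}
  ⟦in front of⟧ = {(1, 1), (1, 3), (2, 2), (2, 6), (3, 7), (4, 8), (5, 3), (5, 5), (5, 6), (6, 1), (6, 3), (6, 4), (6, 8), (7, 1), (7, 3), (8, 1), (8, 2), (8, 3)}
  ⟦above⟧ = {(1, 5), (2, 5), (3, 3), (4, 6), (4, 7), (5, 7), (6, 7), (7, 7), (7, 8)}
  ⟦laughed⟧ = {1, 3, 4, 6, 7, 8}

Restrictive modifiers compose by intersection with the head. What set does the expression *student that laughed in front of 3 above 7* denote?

⟦that laughed⟧ = ⟦laughed⟧ = {1, 3, 4, 6, 7, 8}
⟦in front of 3⟧ = {x : ⟨x, 3⟩ ∈ ⟦in front of⟧} = {1, 5, 6, 7, 8}
⟦above 7⟧ = {x : ⟨x, 7⟩ ∈ ⟦above⟧} = {4, 5, 6, 7}
⟦student⟧ = {1, 2, 4, 5, 7}
… ∩ ⟦that laughed⟧ = {1, 2, 4, 5, 7} ∩ {1, 3, 4, 6, 7, 8} = {1, 4, 7}
… ∩ ⟦in front of 3⟧ = {1, 4, 7} ∩ {1, 5, 6, 7, 8} = {1, 7}
… ∩ ⟦above 7⟧ = {1, 7} ∩ {4, 5, 6, 7} = {7}
So ⟦student that laughed in front of 3 above 7⟧ = {7}.

{7}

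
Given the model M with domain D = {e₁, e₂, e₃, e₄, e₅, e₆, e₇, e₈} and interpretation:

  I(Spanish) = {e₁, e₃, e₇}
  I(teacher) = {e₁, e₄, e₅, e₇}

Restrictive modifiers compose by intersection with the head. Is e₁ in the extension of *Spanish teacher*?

⟦teacher⟧ = {e₁, e₄, e₅, e₇}
… ∩ ⟦Spanish⟧ = {e₁, e₄, e₅, e₇} ∩ {e₁, e₃, e₇} = {e₁, e₇}
⟦Spanish teacher⟧ = {e₁, e₇}; e₁ ∈ this set.

yes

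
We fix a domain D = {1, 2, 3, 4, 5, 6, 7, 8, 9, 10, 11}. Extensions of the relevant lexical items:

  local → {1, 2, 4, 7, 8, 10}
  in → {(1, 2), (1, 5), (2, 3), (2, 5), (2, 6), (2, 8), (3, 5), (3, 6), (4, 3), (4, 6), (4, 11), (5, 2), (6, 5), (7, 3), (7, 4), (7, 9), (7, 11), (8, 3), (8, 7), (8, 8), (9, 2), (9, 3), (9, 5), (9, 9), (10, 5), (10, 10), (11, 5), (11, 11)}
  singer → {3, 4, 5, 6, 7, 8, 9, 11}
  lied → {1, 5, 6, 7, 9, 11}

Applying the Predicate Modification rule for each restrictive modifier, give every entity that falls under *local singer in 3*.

{4, 7, 8}

⟦in 3⟧ = {x : ⟨x, 3⟩ ∈ ⟦in⟧} = {2, 4, 7, 8, 9}
⟦singer⟧ = {3, 4, 5, 6, 7, 8, 9, 11}
… ∩ ⟦in 3⟧ = {3, 4, 5, 6, 7, 8, 9, 11} ∩ {2, 4, 7, 8, 9} = {4, 7, 8, 9}
… ∩ ⟦local⟧ = {4, 7, 8, 9} ∩ {1, 2, 4, 7, 8, 10} = {4, 7, 8}
So ⟦local singer in 3⟧ = {4, 7, 8}.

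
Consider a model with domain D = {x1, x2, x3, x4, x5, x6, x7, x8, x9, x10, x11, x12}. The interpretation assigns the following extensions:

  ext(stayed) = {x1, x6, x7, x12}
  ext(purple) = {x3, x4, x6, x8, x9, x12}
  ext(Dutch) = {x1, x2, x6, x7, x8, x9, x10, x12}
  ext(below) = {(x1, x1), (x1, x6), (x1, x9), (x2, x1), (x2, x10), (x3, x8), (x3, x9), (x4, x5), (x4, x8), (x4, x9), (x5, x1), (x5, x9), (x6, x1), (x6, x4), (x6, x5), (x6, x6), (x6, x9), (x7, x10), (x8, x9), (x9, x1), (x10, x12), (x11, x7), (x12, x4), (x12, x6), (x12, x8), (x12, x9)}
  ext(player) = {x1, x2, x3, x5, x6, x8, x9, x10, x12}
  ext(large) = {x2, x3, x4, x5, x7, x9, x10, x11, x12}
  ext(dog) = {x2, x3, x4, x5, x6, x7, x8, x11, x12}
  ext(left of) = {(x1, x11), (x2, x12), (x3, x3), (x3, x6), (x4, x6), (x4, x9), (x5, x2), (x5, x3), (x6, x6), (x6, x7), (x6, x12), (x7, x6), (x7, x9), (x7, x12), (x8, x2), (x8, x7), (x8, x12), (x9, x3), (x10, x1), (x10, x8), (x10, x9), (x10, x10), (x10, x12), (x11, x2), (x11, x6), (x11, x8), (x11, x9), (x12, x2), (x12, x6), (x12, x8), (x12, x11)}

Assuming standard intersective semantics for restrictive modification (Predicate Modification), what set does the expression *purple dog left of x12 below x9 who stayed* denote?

⟦left of x12⟧ = {x : ⟨x, x12⟩ ∈ ⟦left of⟧} = {x2, x6, x7, x8, x10}
⟦below x9⟧ = {x : ⟨x, x9⟩ ∈ ⟦below⟧} = {x1, x3, x4, x5, x6, x8, x12}
⟦who stayed⟧ = ⟦stayed⟧ = {x1, x6, x7, x12}
⟦dog⟧ = {x2, x3, x4, x5, x6, x7, x8, x11, x12}
… ∩ ⟦left of x12⟧ = {x2, x3, x4, x5, x6, x7, x8, x11, x12} ∩ {x2, x6, x7, x8, x10} = {x2, x6, x7, x8}
… ∩ ⟦below x9⟧ = {x2, x6, x7, x8} ∩ {x1, x3, x4, x5, x6, x8, x12} = {x6, x8}
… ∩ ⟦who stayed⟧ = {x6, x8} ∩ {x1, x6, x7, x12} = {x6}
… ∩ ⟦purple⟧ = {x6} ∩ {x3, x4, x6, x8, x9, x12} = {x6}
So ⟦purple dog left of x12 below x9 who stayed⟧ = {x6}.

{x6}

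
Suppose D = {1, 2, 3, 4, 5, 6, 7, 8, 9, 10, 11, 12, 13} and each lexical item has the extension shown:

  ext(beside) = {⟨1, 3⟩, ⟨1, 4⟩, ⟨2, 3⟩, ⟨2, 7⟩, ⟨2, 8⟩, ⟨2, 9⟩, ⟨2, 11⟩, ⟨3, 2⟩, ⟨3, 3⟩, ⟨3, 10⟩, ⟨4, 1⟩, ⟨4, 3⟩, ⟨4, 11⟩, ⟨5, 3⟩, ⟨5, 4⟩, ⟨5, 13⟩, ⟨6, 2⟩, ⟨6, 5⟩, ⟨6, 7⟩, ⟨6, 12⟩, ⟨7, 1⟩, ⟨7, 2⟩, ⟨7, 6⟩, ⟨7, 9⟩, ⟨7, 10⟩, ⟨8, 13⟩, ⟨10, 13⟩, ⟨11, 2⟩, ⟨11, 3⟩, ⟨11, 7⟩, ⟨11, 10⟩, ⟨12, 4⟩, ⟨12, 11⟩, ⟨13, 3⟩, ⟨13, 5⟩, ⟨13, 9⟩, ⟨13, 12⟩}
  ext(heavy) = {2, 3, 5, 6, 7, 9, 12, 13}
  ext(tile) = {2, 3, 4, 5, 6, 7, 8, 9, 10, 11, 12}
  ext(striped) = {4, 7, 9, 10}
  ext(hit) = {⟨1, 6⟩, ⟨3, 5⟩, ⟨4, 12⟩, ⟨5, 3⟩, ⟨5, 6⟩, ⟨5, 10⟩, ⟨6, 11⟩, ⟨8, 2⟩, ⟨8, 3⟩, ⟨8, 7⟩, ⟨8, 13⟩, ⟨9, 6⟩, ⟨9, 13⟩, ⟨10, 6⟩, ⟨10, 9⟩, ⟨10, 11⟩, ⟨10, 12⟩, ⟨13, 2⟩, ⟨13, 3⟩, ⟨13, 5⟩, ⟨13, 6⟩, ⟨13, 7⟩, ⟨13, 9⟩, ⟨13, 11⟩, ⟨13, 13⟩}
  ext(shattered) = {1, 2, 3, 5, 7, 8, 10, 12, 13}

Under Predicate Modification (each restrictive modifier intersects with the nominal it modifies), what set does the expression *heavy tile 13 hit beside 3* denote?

{2, 3, 5}

⟦13 hit⟧ = {x : ⟨13, x⟩ ∈ ⟦hit⟧} = {2, 3, 5, 6, 7, 9, 11, 13}
⟦beside 3⟧ = {x : ⟨x, 3⟩ ∈ ⟦beside⟧} = {1, 2, 3, 4, 5, 11, 13}
⟦tile⟧ = {2, 3, 4, 5, 6, 7, 8, 9, 10, 11, 12}
… ∩ ⟦13 hit⟧ = {2, 3, 4, 5, 6, 7, 8, 9, 10, 11, 12} ∩ {2, 3, 5, 6, 7, 9, 11, 13} = {2, 3, 5, 6, 7, 9, 11}
… ∩ ⟦beside 3⟧ = {2, 3, 5, 6, 7, 9, 11} ∩ {1, 2, 3, 4, 5, 11, 13} = {2, 3, 5, 11}
… ∩ ⟦heavy⟧ = {2, 3, 5, 11} ∩ {2, 3, 5, 6, 7, 9, 12, 13} = {2, 3, 5}
So ⟦heavy tile 13 hit beside 3⟧ = {2, 3, 5}.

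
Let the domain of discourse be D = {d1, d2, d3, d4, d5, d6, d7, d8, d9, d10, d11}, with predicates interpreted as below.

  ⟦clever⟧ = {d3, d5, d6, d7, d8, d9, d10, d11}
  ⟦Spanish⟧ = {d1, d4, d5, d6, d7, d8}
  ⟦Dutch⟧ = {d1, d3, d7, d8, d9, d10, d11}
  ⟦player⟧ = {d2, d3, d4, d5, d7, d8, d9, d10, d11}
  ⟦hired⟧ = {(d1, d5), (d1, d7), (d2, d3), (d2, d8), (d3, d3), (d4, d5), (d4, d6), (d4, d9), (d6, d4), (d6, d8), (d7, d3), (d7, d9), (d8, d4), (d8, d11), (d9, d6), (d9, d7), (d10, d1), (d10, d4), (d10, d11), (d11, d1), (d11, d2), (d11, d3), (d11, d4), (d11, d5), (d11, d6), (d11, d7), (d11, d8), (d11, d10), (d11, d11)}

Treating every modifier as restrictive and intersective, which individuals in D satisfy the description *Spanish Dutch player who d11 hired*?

⟦who d11 hired⟧ = {x : ⟨d11, x⟩ ∈ ⟦hired⟧} = {d1, d2, d3, d4, d5, d6, d7, d8, d10, d11}
⟦player⟧ = {d2, d3, d4, d5, d7, d8, d9, d10, d11}
… ∩ ⟦who d11 hired⟧ = {d2, d3, d4, d5, d7, d8, d9, d10, d11} ∩ {d1, d2, d3, d4, d5, d6, d7, d8, d10, d11} = {d2, d3, d4, d5, d7, d8, d10, d11}
… ∩ ⟦Spanish⟧ = {d2, d3, d4, d5, d7, d8, d10, d11} ∩ {d1, d4, d5, d6, d7, d8} = {d4, d5, d7, d8}
… ∩ ⟦Dutch⟧ = {d4, d5, d7, d8} ∩ {d1, d3, d7, d8, d9, d10, d11} = {d7, d8}
So ⟦Spanish Dutch player who d11 hired⟧ = {d7, d8}.

{d7, d8}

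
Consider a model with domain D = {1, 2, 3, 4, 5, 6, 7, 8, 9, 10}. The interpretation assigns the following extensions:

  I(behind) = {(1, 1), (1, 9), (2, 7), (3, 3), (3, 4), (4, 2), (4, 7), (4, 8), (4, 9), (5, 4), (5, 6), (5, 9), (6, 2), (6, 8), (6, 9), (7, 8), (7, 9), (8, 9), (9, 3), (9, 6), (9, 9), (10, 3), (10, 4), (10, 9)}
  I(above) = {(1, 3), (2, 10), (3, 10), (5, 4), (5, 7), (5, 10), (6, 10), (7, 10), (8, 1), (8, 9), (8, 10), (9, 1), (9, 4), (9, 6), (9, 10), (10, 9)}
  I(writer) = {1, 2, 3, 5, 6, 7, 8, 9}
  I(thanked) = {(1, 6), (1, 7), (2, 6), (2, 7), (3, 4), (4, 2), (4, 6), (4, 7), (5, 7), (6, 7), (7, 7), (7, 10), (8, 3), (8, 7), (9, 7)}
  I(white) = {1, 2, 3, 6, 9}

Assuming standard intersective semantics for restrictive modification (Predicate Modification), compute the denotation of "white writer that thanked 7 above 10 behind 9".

⟦that thanked 7⟧ = {x : ⟨x, 7⟩ ∈ ⟦thanked⟧} = {1, 2, 4, 5, 6, 7, 8, 9}
⟦above 10⟧ = {x : ⟨x, 10⟩ ∈ ⟦above⟧} = {2, 3, 5, 6, 7, 8, 9}
⟦behind 9⟧ = {x : ⟨x, 9⟩ ∈ ⟦behind⟧} = {1, 4, 5, 6, 7, 8, 9, 10}
⟦writer⟧ = {1, 2, 3, 5, 6, 7, 8, 9}
… ∩ ⟦that thanked 7⟧ = {1, 2, 3, 5, 6, 7, 8, 9} ∩ {1, 2, 4, 5, 6, 7, 8, 9} = {1, 2, 5, 6, 7, 8, 9}
… ∩ ⟦above 10⟧ = {1, 2, 5, 6, 7, 8, 9} ∩ {2, 3, 5, 6, 7, 8, 9} = {2, 5, 6, 7, 8, 9}
… ∩ ⟦behind 9⟧ = {2, 5, 6, 7, 8, 9} ∩ {1, 4, 5, 6, 7, 8, 9, 10} = {5, 6, 7, 8, 9}
… ∩ ⟦white⟧ = {5, 6, 7, 8, 9} ∩ {1, 2, 3, 6, 9} = {6, 9}
So ⟦white writer that thanked 7 above 10 behind 9⟧ = {6, 9}.

{6, 9}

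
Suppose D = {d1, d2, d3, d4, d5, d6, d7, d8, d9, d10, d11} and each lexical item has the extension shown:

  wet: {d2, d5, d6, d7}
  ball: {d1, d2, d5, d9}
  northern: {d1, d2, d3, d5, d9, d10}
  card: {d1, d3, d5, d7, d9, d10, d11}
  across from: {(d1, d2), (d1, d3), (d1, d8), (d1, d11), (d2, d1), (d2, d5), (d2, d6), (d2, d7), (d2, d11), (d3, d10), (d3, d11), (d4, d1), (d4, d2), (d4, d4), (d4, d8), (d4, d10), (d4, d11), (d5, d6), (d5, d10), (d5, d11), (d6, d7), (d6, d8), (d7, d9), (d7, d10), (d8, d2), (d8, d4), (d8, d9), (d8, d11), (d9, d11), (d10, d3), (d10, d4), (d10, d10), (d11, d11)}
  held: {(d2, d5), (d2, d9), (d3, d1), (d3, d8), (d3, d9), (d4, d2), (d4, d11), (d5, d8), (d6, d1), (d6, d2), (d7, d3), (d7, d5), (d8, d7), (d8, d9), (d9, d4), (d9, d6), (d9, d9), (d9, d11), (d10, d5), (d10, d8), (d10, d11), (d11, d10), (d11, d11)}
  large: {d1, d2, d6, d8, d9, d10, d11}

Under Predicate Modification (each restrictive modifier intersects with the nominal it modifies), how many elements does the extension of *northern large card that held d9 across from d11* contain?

⟦that held d9⟧ = {x : ⟨x, d9⟩ ∈ ⟦held⟧} = {d2, d3, d8, d9}
⟦across from d11⟧ = {x : ⟨x, d11⟩ ∈ ⟦across from⟧} = {d1, d2, d3, d4, d5, d8, d9, d11}
⟦card⟧ = {d1, d3, d5, d7, d9, d10, d11}
… ∩ ⟦that held d9⟧ = {d1, d3, d5, d7, d9, d10, d11} ∩ {d2, d3, d8, d9} = {d3, d9}
… ∩ ⟦across from d11⟧ = {d3, d9} ∩ {d1, d2, d3, d4, d5, d8, d9, d11} = {d3, d9}
… ∩ ⟦northern⟧ = {d3, d9} ∩ {d1, d2, d3, d5, d9, d10} = {d3, d9}
… ∩ ⟦large⟧ = {d3, d9} ∩ {d1, d2, d6, d8, d9, d10, d11} = {d9}
⟦northern large card that held d9 across from d11⟧ = {d9}, so the cardinality is 1.

1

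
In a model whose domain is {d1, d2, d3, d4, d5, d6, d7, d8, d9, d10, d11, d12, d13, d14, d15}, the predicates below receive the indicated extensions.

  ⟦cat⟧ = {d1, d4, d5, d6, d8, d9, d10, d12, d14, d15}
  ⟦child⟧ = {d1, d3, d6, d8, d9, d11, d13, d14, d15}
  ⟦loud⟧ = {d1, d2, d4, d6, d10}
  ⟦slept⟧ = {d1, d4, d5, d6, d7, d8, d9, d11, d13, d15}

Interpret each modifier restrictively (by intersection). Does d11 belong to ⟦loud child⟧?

⟦child⟧ = {d1, d3, d6, d8, d9, d11, d13, d14, d15}
… ∩ ⟦loud⟧ = {d1, d3, d6, d8, d9, d11, d13, d14, d15} ∩ {d1, d2, d4, d6, d10} = {d1, d6}
⟦loud child⟧ = {d1, d6}; d11 ∉ this set.

no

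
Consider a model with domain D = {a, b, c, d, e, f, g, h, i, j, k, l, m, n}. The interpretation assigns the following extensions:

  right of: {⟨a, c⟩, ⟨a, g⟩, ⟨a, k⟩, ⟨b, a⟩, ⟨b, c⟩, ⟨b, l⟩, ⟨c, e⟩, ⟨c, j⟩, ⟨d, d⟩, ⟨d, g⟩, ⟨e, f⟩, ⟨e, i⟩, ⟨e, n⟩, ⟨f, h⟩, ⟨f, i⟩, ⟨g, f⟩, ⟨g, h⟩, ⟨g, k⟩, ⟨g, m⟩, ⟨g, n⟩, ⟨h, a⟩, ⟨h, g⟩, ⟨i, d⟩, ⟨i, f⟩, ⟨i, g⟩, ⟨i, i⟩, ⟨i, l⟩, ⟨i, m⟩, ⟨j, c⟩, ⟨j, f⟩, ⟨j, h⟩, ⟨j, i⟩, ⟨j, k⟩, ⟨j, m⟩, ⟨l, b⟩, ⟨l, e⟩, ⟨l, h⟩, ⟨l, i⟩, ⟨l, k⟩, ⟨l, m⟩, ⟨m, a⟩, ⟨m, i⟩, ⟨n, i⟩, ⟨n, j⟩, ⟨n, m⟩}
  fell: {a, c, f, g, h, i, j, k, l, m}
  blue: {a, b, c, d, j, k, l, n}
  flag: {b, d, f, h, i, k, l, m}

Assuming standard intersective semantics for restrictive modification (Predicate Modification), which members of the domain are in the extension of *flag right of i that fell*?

⟦right of i⟧ = {x : ⟨x, i⟩ ∈ ⟦right of⟧} = {e, f, i, j, l, m, n}
⟦that fell⟧ = ⟦fell⟧ = {a, c, f, g, h, i, j, k, l, m}
⟦flag⟧ = {b, d, f, h, i, k, l, m}
… ∩ ⟦right of i⟧ = {b, d, f, h, i, k, l, m} ∩ {e, f, i, j, l, m, n} = {f, i, l, m}
… ∩ ⟦that fell⟧ = {f, i, l, m} ∩ {a, c, f, g, h, i, j, k, l, m} = {f, i, l, m}
So ⟦flag right of i that fell⟧ = {f, i, l, m}.

{f, i, l, m}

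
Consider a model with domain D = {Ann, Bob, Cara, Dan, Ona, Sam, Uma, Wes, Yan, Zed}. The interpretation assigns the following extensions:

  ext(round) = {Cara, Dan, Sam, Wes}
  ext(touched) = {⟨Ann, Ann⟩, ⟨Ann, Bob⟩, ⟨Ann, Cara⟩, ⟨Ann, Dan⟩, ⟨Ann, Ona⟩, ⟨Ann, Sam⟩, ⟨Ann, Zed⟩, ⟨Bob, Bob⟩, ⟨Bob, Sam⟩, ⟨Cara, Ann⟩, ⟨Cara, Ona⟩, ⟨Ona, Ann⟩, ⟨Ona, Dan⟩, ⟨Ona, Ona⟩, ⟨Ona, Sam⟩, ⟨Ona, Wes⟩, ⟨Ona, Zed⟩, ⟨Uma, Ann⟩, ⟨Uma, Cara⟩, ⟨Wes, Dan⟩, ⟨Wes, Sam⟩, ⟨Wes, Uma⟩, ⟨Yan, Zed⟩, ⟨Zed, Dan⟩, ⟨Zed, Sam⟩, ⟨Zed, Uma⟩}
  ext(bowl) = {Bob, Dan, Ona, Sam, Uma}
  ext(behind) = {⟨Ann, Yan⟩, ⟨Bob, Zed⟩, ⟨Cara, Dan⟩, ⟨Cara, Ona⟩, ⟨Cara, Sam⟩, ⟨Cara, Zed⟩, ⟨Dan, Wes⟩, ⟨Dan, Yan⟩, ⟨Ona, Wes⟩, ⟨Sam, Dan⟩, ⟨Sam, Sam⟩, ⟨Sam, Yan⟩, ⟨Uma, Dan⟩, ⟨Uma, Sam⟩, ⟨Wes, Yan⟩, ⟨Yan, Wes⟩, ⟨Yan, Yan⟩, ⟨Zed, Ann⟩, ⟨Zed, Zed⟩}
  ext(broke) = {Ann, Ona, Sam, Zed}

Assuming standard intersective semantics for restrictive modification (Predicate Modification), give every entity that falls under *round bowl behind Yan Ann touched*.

⟦behind Yan⟧ = {x : ⟨x, Yan⟩ ∈ ⟦behind⟧} = {Ann, Dan, Sam, Wes, Yan}
⟦Ann touched⟧ = {x : ⟨Ann, x⟩ ∈ ⟦touched⟧} = {Ann, Bob, Cara, Dan, Ona, Sam, Zed}
⟦bowl⟧ = {Bob, Dan, Ona, Sam, Uma}
… ∩ ⟦behind Yan⟧ = {Bob, Dan, Ona, Sam, Uma} ∩ {Ann, Dan, Sam, Wes, Yan} = {Dan, Sam}
… ∩ ⟦Ann touched⟧ = {Dan, Sam} ∩ {Ann, Bob, Cara, Dan, Ona, Sam, Zed} = {Dan, Sam}
… ∩ ⟦round⟧ = {Dan, Sam} ∩ {Cara, Dan, Sam, Wes} = {Dan, Sam}
So ⟦round bowl behind Yan Ann touched⟧ = {Dan, Sam}.

{Dan, Sam}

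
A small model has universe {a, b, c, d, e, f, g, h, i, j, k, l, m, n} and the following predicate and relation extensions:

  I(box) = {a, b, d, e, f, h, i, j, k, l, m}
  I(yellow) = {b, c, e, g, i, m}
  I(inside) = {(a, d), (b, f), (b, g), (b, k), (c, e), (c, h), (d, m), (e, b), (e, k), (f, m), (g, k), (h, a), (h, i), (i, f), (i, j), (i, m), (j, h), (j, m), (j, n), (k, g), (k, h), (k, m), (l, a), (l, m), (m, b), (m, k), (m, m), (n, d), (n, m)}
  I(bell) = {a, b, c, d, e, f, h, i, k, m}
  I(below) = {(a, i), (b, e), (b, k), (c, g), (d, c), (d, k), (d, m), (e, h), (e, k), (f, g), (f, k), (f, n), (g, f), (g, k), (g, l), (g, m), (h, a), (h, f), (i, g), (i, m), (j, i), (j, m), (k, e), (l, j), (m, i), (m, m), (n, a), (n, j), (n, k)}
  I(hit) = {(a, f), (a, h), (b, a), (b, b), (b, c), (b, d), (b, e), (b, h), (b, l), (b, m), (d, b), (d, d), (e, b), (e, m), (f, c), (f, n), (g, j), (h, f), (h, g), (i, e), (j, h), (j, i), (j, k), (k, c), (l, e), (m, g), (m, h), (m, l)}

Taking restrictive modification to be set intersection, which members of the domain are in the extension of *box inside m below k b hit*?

⟦inside m⟧ = {x : ⟨x, m⟩ ∈ ⟦inside⟧} = {d, f, i, j, k, l, m, n}
⟦below k⟧ = {x : ⟨x, k⟩ ∈ ⟦below⟧} = {b, d, e, f, g, n}
⟦b hit⟧ = {x : ⟨b, x⟩ ∈ ⟦hit⟧} = {a, b, c, d, e, h, l, m}
⟦box⟧ = {a, b, d, e, f, h, i, j, k, l, m}
… ∩ ⟦inside m⟧ = {a, b, d, e, f, h, i, j, k, l, m} ∩ {d, f, i, j, k, l, m, n} = {d, f, i, j, k, l, m}
… ∩ ⟦below k⟧ = {d, f, i, j, k, l, m} ∩ {b, d, e, f, g, n} = {d, f}
… ∩ ⟦b hit⟧ = {d, f} ∩ {a, b, c, d, e, h, l, m} = {d}
So ⟦box inside m below k b hit⟧ = {d}.

{d}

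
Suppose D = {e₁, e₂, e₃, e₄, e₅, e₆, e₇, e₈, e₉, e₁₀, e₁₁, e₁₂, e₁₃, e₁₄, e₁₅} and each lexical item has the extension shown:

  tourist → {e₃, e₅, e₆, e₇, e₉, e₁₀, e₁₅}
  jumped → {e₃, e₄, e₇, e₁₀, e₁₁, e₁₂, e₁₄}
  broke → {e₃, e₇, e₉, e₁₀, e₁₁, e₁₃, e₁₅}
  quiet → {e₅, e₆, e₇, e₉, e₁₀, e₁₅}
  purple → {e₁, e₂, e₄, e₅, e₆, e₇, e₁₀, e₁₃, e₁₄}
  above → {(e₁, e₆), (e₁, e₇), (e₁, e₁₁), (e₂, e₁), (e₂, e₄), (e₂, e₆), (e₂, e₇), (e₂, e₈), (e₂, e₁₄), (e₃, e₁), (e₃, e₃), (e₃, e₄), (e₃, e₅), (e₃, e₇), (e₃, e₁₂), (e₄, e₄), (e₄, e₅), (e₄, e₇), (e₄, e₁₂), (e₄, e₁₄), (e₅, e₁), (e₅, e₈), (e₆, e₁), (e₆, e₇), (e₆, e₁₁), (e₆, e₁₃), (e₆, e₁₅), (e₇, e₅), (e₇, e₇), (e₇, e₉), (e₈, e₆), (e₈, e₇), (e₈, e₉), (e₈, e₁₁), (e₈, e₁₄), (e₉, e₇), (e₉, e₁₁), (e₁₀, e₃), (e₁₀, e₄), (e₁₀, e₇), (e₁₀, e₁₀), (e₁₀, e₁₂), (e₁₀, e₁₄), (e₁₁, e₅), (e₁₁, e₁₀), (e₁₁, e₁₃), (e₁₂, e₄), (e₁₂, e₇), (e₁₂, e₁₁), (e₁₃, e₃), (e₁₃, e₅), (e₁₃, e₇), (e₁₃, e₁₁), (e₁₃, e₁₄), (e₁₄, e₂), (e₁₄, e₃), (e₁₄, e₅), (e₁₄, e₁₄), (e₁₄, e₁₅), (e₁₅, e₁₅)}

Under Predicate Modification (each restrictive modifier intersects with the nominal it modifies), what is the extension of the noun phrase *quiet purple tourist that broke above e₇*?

⟦that broke⟧ = ⟦broke⟧ = {e₃, e₇, e₉, e₁₀, e₁₁, e₁₃, e₁₅}
⟦above e₇⟧ = {x : ⟨x, e₇⟩ ∈ ⟦above⟧} = {e₁, e₂, e₃, e₄, e₆, e₇, e₈, e₉, e₁₀, e₁₂, e₁₃}
⟦tourist⟧ = {e₃, e₅, e₆, e₇, e₉, e₁₀, e₁₅}
… ∩ ⟦that broke⟧ = {e₃, e₅, e₆, e₇, e₉, e₁₀, e₁₅} ∩ {e₃, e₇, e₉, e₁₀, e₁₁, e₁₃, e₁₅} = {e₃, e₇, e₉, e₁₀, e₁₅}
… ∩ ⟦above e₇⟧ = {e₃, e₇, e₉, e₁₀, e₁₅} ∩ {e₁, e₂, e₃, e₄, e₆, e₇, e₈, e₉, e₁₀, e₁₂, e₁₃} = {e₃, e₇, e₉, e₁₀}
… ∩ ⟦quiet⟧ = {e₃, e₇, e₉, e₁₀} ∩ {e₅, e₆, e₇, e₉, e₁₀, e₁₅} = {e₇, e₉, e₁₀}
… ∩ ⟦purple⟧ = {e₇, e₉, e₁₀} ∩ {e₁, e₂, e₄, e₅, e₆, e₇, e₁₀, e₁₃, e₁₄} = {e₇, e₁₀}
So ⟦quiet purple tourist that broke above e₇⟧ = {e₇, e₁₀}.

{e₇, e₁₀}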